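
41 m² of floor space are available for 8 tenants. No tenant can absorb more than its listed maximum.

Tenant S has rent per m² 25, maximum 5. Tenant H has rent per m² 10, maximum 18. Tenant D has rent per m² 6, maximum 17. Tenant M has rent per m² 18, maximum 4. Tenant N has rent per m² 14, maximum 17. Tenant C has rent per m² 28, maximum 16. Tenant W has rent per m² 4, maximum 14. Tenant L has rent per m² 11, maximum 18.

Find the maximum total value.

Rank by rent per m²: Tenant C 28 > Tenant S 25 > Tenant M 18 > Tenant N 14 > Tenant L 11 > Tenant H 10 > Tenant D 6 > Tenant W 4.
Give Tenant C 16 to hit its cap of 16 ; 25 left.
Tenant S: +5 to 5 (cap) ; 20 left.
Give Tenant M 4 to hit its cap of 4 ; 16 left.
Tenant N has room for 17 but only 16 remain, so it gets 16.
Total = 25×5 + 18×4 + 14×16 + 28×16 = 869.

869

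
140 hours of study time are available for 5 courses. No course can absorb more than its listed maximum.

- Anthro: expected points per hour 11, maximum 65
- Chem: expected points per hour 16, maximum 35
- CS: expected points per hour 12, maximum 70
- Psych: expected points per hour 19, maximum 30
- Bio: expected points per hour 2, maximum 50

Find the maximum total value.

Order the courses by expected points per hour: Psych 19 > Chem 16 > CS 12 > Anthro 11 > Bio 2.
Psych: +30 to 30 (cap) → 110 left.
Chem: +35 to 35 (cap) → 75 left.
CS: +70 to 70 (cap) → 5 left.
Anthro has room for 65 but only 5 remain, so it gets 5.
Total = 11×5 + 16×35 + 12×70 + 19×30 = 2025.

2025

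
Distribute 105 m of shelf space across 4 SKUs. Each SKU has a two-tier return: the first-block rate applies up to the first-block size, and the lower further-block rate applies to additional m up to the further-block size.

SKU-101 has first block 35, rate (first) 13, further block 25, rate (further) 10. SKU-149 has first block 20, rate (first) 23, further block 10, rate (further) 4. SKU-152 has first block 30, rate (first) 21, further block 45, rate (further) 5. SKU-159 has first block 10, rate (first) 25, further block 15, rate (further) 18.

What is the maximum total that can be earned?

2000

Rank every tier by rate: SKU-159/T1 25 > SKU-149/T1 23 > SKU-152/T1 21 > SKU-159/T2 18 > SKU-101/T1 13 > SKU-101/T2 10 > SKU-152/T2 5 > SKU-149/T2 4.
Fill SKU-159 T1 block (10 at 25) → 95 left.
SKU-149/T1 (23): +20 → 75 left.
SKU-152 T1 at 21: fill all 30 → 45 left.
Fill SKU-159 T2 block (15 at 18) → 30 left.
SKU-101/T1: +30 of 35 at 13; pool empty.
Total = 25×10 + 23×20 + 21×30 + 18×15 + 13×30 = 2000.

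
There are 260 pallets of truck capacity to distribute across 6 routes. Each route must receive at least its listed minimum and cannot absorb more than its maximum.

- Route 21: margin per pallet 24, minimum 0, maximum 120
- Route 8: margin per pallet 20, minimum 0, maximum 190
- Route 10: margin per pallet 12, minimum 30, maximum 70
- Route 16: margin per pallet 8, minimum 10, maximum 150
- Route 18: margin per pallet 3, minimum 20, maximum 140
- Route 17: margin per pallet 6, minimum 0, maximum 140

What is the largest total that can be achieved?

4980

Meeting every minimum uses 0+0+30+10+20+0 = 60 pallets, leaving 200.
Order the routes by margin per pallet: Route 21 24 > Route 8 20 > Route 10 12 > Route 16 8 > Route 17 6 > Route 18 3.
Route 21 takes 120 more to reach its cap of 120 → 80 left.
Route 8: +80 (room for 190) → 80. Pool exhausted.
Total = 24×120 + 20×80 + 12×30 + 8×10 + 3×20 = 4980.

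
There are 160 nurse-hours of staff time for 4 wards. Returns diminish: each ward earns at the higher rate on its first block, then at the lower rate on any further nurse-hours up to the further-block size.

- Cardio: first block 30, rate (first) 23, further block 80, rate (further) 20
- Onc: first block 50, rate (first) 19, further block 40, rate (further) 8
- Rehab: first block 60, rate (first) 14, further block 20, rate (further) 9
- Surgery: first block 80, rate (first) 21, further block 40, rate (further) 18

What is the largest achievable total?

Rank every tier by rate: Cardio/T1 23 > Surgery/T1 21 > Cardio/T2 20 > Onc/T1 19 > Surgery/T2 18 > Rehab/T1 14 > Rehab/T2 9 > Onc/T2 8.
Cardio/T1 (23): +30 ; 130 left.
Fill Surgery T1 block (80 at 21) ; 50 left.
50 remain; put them into Cardio T2 at 20.
Total = 23×30 + 21×80 + 20×50 = 3370.

3370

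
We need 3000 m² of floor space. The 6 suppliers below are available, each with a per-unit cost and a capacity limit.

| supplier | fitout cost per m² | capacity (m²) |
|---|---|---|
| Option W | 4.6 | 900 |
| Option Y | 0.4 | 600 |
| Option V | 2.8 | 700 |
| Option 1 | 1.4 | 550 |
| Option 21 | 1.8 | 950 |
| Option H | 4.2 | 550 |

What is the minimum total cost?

5520

Cheapest first:
Take 600 from Option Y at 0.4 ; need 2400 more.
Option 1 at 1.4: take all 550 m² ; 1850 still needed.
Option 21 at 1.8: take all 950 m² ; 900 still needed.
Take 700 from Option V at 2.8 ; need 200 more.
Option H (4.2): take the remaining 200 ; done.
Option W: unused.
Cost = 600×0.4 + 550×1.4 + 950×1.8 + 700×2.8 + 200×4.2 = 5520.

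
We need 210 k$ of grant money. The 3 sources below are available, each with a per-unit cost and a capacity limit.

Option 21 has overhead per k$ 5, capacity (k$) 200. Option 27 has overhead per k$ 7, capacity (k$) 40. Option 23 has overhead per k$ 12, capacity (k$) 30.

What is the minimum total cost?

Cheapest first:
Option 21 at 5: take all 200 k$ — 10 still needed.
Take 10 from Option 27 at 7 to finish.
Option 23: unused.
Cost = 200×5 + 10×7 = 1070.

1070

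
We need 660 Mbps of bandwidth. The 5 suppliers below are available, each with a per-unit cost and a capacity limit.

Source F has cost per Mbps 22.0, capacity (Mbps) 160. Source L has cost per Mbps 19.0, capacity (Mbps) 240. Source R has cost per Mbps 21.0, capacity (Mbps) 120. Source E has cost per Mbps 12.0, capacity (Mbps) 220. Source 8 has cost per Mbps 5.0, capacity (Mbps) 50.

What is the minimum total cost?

10630

Cheapest first:
Source 8 at 5.0: take all 50 Mbps → 610 still needed.
Take 220 from Source E at 12.0 → need 390 more.
Take 240 from Source L at 19.0 → need 150 more.
Take 120 from Source R at 21.0 → need 30 more.
Source F at 22.0: take 30 of its 160 → requirement met.
Cost = 50×5.0 + 220×12.0 + 240×19.0 + 120×21.0 + 30×22.0 = 10630.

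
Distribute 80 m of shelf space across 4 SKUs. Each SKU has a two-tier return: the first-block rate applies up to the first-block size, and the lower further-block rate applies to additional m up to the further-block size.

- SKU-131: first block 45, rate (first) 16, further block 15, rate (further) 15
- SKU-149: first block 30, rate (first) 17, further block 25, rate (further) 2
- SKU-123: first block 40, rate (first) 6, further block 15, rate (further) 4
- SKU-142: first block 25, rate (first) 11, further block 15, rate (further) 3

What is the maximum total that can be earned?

Treat each block as its own option and order by rate: SKU-149/tier1 17 > SKU-131/tier1 16 > SKU-131/tier2 15 > SKU-142/tier1 11 > SKU-123/tier1 6 > SKU-123/tier2 4 > SKU-142/tier2 3 > SKU-149/tier2 2.
Fill SKU-149 tier1 block (30 at 17) ; 50 left.
SKU-131/tier1 (16): +45 ; 5 left.
5 remain; put them into SKU-131 tier2 at 15.
Total = 17×30 + 16×45 + 15×5 = 1305.

1305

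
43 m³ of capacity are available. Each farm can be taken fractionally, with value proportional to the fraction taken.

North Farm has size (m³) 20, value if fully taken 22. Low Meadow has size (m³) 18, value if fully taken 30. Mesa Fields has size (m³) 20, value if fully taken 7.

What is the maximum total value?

Best value per unit of size first: Low Meadow 30/18≈1.67, North Farm 22/20≈1.1, Mesa Fields 7/20≈0.35.
Low Meadow: take in full, 18 m³ for value 30 ; 25 left.
All 20 m³ of North Farm fit (value 22) ; 5 remain.
Fill the last 5 m³ with part of Mesa Fields: 5/20 of it earns 1.75.
Total value = 53.75.

53.75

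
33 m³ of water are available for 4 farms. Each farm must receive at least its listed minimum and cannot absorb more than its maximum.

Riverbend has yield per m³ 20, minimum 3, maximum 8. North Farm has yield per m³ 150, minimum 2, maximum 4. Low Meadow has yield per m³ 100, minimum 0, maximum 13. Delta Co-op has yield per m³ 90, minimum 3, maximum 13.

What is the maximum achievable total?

3130

Meeting every minimum uses 3+2+0+3 = 8 m³, leaving 25.
Rank by yield per m³: North Farm 150 > Low Meadow 100 > Delta Co-op 90 > Riverbend 20.
Give North Farm 2 more to hit its cap of 4 → 23 left.
Low Meadow: +13 to 13 (cap) → 10 left.
Delta Co-op takes 10 more to reach its cap of 13 → 0 left.
Total = 20×3 + 150×4 + 100×13 + 90×13 = 3130.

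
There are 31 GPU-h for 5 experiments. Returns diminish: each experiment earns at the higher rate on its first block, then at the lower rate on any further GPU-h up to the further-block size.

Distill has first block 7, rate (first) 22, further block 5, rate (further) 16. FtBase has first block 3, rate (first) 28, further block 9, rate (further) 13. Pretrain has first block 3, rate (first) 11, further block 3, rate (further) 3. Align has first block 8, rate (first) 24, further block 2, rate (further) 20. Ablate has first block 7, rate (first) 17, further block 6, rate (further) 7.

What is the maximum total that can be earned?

Treat each block as its own option and order by rate: FtBase/T1 28 > Align/T1 24 > Distill/T1 22 > Align/T2 20 > Ablate/T1 17 > Distill/T2 16 > FtBase/T2 13 > Pretrain/T1 11 > Ablate/T2 7 > Pretrain/T2 3.
FtBase/T1 (28): +3 — 28 left.
Align T1 at 24: fill all 8 — 20 left.
Fill Distill T1 block (7 at 22) — 13 left.
Align T2 at 20: fill all 2 — 11 left.
Fill Ablate T1 block (7 at 17) — 4 left.
Distill T2 at 16: only 4 left, fill 4.
Total = 28×3 + 24×8 + 22×7 + 20×2 + 17×7 + 16×4 = 653.

653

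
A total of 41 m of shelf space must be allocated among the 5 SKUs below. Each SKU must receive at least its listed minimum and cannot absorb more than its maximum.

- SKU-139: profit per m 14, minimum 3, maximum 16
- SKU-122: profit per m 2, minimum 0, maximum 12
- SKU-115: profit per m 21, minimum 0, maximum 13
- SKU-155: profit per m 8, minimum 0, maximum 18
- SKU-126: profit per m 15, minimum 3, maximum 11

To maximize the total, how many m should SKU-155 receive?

1

Meeting every minimum uses 3+0+0+0+3 = 6 m, leaving 35.
Highest profit per m first: SKU-115 21 > SKU-126 15 > SKU-139 14 > SKU-155 8 > SKU-122 2.
Give SKU-115 13 more to hit its cap of 13 ; 22 left.
SKU-126: +8 to 11 (cap) ; 14 left.
SKU-139: +13 to 16 (cap) ; 1 left.
SKU-155: +1 (room for 18) → 1. Pool exhausted.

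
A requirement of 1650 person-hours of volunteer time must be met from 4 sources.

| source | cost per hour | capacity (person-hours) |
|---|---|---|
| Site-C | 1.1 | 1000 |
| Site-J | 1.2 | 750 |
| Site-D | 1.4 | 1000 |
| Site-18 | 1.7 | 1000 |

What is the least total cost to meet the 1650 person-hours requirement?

Fill from the cheapest source first.
Site-C (1.1): use full 1000 — 650 person-hours to go.
Take 650 from Site-J at 1.2 to finish.
Site-D, Site-18: unused.
Cost = 1000×1.1 + 650×1.2 = 1880.

1880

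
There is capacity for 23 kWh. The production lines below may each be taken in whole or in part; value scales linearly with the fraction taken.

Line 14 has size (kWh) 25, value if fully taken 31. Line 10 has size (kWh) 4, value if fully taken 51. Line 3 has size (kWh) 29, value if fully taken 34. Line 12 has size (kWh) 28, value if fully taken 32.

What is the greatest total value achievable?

74.56

Rank by value-to-size ratio: Line 10 51/4≈12.8, Line 14 31/25≈1.24, Line 3 34/29≈1.17, Line 12 32/28≈1.14.
Line 10: take in full, 4 kWh for value 51 — 19 left.
Fill the last 19 kWh with part of Line 14: 19/25 of it earns 23.56.
Total value = 74.56.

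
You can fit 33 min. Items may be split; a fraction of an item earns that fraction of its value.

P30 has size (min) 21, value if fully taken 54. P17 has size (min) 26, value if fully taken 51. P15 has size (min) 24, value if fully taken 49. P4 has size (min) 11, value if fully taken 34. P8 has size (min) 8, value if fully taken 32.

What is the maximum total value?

Sort by value density: P8 32/8≈4, P4 34/11≈3.09, P30 54/21≈2.57, P15 49/24≈2.04, P17 51/26≈1.96.
All 8 min of P8 fit (value 32) → 25 remain.
P4: take in full, 11 min for value 34 → 14 left.
14 min left: a 14/21 share of P30 gives 54×14/21 = 36.
Total value = 102.

102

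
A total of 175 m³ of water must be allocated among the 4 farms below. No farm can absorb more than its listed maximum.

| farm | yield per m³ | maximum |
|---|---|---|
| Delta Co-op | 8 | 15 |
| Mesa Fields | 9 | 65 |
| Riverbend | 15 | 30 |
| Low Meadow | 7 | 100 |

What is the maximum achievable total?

1610

Highest yield per m³ first: Riverbend 15 > Mesa Fields 9 > Delta Co-op 8 > Low Meadow 7.
Riverbend takes 30 to reach its cap of 30 ; 145 left.
Mesa Fields takes 65 to reach its cap of 65 ; 80 left.
Delta Co-op takes 15 to reach its cap of 15 ; 65 left.
Low Meadow has room for 100 but only 65 remain, so it gets 65.
Total = 8×15 + 9×65 + 15×30 + 7×65 = 1610.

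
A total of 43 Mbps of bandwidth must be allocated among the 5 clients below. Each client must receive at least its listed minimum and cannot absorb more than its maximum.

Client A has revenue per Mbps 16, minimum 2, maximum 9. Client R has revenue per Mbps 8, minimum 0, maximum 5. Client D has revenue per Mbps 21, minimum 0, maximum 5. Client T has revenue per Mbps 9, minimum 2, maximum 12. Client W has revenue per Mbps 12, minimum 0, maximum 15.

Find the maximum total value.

553

Meeting every minimum uses 2+0+0+2+0 = 4 Mbps, leaving 39.
Order the clients by revenue per Mbps: Client D 21 > Client A 16 > Client W 12 > Client T 9 > Client R 8.
Client D takes 5 more to reach its cap of 5 — 34 left.
Client A takes 7 more to reach its cap of 9 — 27 left.
Give Client W 15 more to hit its cap of 15 — 12 left.
Client T takes 10 more to reach its cap of 12 — 2 left.
Client R has room for 5 more but only 2 remain, so it gets 2.
Total = 16×9 + 8×2 + 21×5 + 9×12 + 12×15 = 553.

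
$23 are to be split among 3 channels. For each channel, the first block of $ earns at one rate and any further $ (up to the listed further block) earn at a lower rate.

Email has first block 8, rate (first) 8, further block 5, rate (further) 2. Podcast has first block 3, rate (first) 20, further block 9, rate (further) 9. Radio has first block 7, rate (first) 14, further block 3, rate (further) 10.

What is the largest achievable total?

277

Order all 6 blocks by rate: Podcast/T1 20 > Radio/T1 14 > Radio/T2 10 > Podcast/T2 9 > Email/T1 8 > Email/T2 2.
Fill Podcast T1 block (3 at 20) → 20 left.
Fill Radio T1 block (7 at 14) → 13 left.
Radio T2 at 10: fill all 3 → 10 left.
Fill Podcast T2 block (9 at 9) → 1 left.
Email/T1: +1 of 8 at 8; pool empty.
Total = 20×3 + 14×7 + 10×3 + 9×9 + 8×1 = 277.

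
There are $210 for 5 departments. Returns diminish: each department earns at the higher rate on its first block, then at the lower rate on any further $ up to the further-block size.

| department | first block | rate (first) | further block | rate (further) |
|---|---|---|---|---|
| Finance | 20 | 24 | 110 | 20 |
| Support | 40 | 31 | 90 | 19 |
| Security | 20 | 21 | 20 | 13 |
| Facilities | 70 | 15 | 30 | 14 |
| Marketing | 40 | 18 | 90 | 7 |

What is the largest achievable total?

Rank every tier by rate: Support/T1 31 > Finance/T1 24 > Security/T1 21 > Finance/T2 20 > Support/T2 19 > Marketing/T1 18 > Facilities/T1 15 > Facilities/T2 14 > Security/T2 13 > Marketing/T2 7.
Support T1 at 31: fill all 40 ; 170 left.
Finance/T1 (24): +20 ; 150 left.
Security/T1 (21): +20 ; 130 left.
Finance T2 at 20: fill all 110 ; 20 left.
20 remain; put them into Support T2 at 19.
Total = 31×40 + 24×20 + 21×20 + 20×110 + 19×20 = 4720.

4720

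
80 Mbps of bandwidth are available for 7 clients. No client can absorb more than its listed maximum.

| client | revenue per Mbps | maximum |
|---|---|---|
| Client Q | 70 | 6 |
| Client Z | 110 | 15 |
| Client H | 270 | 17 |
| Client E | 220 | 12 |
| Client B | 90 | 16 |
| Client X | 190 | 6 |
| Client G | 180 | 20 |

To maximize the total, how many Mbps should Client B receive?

Highest revenue per Mbps first: Client H 270 > Client E 220 > Client X 190 > Client G 180 > Client Z 110 > Client B 90 > Client Q 70.
Client H takes 17 to reach its cap of 17 ; 63 left.
Client E takes 12 to reach its cap of 12 ; 51 left.
Give Client X 6 to hit its cap of 6 ; 45 left.
Client G: +20 to 20 (cap) ; 25 left.
Give Client Z 15 to hit its cap of 15 ; 10 left.
Client B has room for 16 but only 10 remain, so it gets 10.

10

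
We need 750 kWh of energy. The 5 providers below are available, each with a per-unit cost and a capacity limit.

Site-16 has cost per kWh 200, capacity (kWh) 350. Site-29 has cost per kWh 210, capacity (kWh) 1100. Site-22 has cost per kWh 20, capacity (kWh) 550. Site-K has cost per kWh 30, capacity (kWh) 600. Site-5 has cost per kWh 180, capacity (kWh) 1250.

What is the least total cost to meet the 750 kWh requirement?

17000

Cheapest first:
Site-22 at 20: take all 550 kWh ; 200 still needed.
Site-K at 30: take 200 of its 600 ; requirement met.
Site-5, Site-16, Site-29: unused.
Cost = 550×20 + 200×30 = 17000.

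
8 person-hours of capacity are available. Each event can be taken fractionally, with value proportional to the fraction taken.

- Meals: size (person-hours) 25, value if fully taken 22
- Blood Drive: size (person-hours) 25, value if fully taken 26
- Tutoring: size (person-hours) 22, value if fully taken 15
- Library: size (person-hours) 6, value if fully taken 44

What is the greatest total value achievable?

Sort by value density: Library 44/6≈7.33, Blood Drive 26/25≈1.04, Meals 22/25≈0.88, Tutoring 15/22≈0.682.
All 6 person-hours of Library fit (value 44) → 2 remain.
Only 2 person-hours remain; take 2/25 of Blood Drive for value 26×2/25 = 2.08.
Total value = 46.08.

46.08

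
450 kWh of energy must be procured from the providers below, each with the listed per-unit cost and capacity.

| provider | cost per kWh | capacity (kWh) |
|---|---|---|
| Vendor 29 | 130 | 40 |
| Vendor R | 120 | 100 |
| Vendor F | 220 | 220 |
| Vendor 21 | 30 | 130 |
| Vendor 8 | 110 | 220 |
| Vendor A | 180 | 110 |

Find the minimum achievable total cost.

Fill from the cheapest provider first.
Vendor 21 at 30: take all 130 kWh — 320 still needed.
Take 220 from Vendor 8 at 110 — need 100 more.
Vendor R at 120: take all 100 kWh — 0 still needed.
Vendor 29, Vendor A, Vendor F: unused.
Cost = 130×30 + 220×110 + 100×120 = 40100.

40100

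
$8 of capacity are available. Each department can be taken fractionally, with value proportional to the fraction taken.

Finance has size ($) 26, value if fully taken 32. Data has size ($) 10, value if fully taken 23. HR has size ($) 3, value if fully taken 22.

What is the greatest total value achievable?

Sort by value density: HR 22/3≈7.33, Data 23/10≈2.3, Finance 32/26≈1.23.
HR: take in full, 3 $ for value 22 → 5 left.
5 $ left: a 5/10 share of Data gives 23×5/10 = 11.5.
Total value = 33.5.

33.5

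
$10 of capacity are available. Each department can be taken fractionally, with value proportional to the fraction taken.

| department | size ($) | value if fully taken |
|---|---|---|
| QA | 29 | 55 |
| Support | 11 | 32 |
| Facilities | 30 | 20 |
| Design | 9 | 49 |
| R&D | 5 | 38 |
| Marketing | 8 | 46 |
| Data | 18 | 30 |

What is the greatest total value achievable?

Best value per unit of size first: R&D 38/5≈7.6, Marketing 46/8≈5.75, Design 49/9≈5.44, Support 32/11≈2.91, QA 55/29≈1.9, Data 30/18≈1.67, Facilities 20/30≈0.667.
R&D: take in full, 5 $ for value 38 — 5 left.
5 $ left: a 5/8 share of Marketing gives 46×5/8 = 28.75.
Total value = 66.75.

66.75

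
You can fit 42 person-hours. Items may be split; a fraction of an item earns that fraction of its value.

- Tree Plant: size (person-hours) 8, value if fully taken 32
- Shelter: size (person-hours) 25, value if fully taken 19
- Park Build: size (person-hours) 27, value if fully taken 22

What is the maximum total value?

Best value per unit of size first: Tree Plant 32/8≈4, Park Build 22/27≈0.815, Shelter 19/25≈0.76.
All 8 person-hours of Tree Plant fit (value 32) — 34 remain.
Park Build: take in full, 27 person-hours for value 22 — 7 left.
Fill the last 7 person-hours with part of Shelter: 7/25 of it earns 5.32.
Total value = 59.32.

59.32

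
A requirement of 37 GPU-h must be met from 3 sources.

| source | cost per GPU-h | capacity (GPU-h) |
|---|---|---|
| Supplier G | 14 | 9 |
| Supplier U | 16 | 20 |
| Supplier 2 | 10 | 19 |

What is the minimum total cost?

460

Fill from the cheapest source first.
Supplier 2 (10): use full 19 → 18 GPU-h to go.
Supplier G at 14: take all 9 GPU-h → 9 still needed.
Supplier U at 16: take 9 of its 20 → requirement met.
Cost = 19×10 + 9×14 + 9×16 = 460.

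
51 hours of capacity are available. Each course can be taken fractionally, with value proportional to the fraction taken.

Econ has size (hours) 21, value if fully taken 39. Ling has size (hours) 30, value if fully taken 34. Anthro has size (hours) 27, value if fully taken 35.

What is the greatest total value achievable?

Rank by value-to-size ratio: Econ 39/21≈1.86, Anthro 35/27≈1.3, Ling 34/30≈1.13.
Take all of Econ (21 hours, value 39) → 30 hours left.
Anthro: take in full, 27 hours for value 35 → 3 left.
Fill the last 3 hours with part of Ling: 3/30 of it earns 3.4.
Total value = 77.4.

77.4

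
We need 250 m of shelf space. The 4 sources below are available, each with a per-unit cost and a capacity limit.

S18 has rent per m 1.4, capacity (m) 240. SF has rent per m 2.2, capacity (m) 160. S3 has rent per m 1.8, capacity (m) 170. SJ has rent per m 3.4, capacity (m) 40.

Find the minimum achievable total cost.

Cheapest first:
S18 at 1.4: take all 240 m ; 10 still needed.
Take 10 from S3 at 1.8 to finish.
SF, SJ: unused.
Cost = 240×1.4 + 10×1.8 = 354.

354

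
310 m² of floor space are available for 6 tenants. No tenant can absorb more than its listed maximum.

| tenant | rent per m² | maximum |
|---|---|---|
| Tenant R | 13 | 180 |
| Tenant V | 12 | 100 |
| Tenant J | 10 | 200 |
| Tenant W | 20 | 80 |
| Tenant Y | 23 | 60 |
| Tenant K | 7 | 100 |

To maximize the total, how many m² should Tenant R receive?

170

Highest rent per m² first: Tenant Y 23 > Tenant W 20 > Tenant R 13 > Tenant V 12 > Tenant J 10 > Tenant K 7.
Tenant Y takes 60 to reach its cap of 60 → 250 left.
Tenant W takes 80 to reach its cap of 80 → 170 left.
Tenant R has room for 180 but only 170 remain, so it gets 170.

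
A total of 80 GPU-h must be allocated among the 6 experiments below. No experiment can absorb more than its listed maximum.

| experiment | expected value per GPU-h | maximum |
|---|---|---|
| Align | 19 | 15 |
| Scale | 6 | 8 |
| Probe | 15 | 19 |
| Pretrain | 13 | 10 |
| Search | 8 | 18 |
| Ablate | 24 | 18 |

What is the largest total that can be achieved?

Rank by expected value per GPU-h: Ablate 24 > Align 19 > Probe 15 > Pretrain 13 > Search 8 > Scale 6.
Ablate: +18 to 18 (cap) ; 62 left.
Align: +15 to 15 (cap) ; 47 left.
Probe takes 19 to reach its cap of 19 ; 28 left.
Pretrain: +10 to 10 (cap) ; 18 left.
Give Search 18 to hit its cap of 18 ; 0 left.
Total = 19×15 + 15×19 + 13×10 + 8×18 + 24×18 = 1276.

1276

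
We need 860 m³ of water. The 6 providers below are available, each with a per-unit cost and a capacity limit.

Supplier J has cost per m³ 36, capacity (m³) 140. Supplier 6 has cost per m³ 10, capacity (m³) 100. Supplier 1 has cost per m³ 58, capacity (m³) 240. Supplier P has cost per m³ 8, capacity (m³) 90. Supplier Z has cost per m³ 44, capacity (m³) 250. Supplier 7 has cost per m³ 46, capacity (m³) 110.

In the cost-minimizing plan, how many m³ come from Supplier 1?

170

Fill from the cheapest provider first.
Take 90 from Supplier P at 8 ; need 770 more.
Take 100 from Supplier 6 at 10 ; need 670 more.
Supplier J (36): use full 140 ; 530 m³ to go.
Supplier Z at 44: take all 250 m³ ; 280 still needed.
Supplier 7 (46): use full 110 ; 170 m³ to go.
Take 170 from Supplier 1 at 58 to finish.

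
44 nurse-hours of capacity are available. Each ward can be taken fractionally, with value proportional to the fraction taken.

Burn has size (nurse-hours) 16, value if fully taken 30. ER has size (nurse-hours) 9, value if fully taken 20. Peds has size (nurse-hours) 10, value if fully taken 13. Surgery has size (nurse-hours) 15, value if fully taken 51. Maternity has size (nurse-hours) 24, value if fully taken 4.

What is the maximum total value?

106.2

Rank by value-to-size ratio: Surgery 51/15≈3.4, ER 20/9≈2.22, Burn 30/16≈1.88, Peds 13/10≈1.3, Maternity 4/24≈0.167.
Take all of Surgery (15 nurse-hours, value 51) → 29 nurse-hours left.
ER: take in full, 9 nurse-hours for value 20 → 20 left.
Take all of Burn (16 nurse-hours, value 30) → 4 nurse-hours left.
Fill the last 4 nurse-hours with part of Peds: 4/10 of it earns 5.2.
Total value = 106.2.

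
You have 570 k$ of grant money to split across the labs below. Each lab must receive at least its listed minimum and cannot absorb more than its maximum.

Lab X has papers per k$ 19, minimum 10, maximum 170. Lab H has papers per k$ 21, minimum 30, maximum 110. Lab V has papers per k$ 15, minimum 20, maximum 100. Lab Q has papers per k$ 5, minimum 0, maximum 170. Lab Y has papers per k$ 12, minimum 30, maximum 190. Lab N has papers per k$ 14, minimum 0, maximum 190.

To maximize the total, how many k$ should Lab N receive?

Meeting every minimum uses 10+30+20+0+30+0 = 90 k$, leaving 480.
Rank by papers per k$: Lab H 21 > Lab X 19 > Lab V 15 > Lab N 14 > Lab Y 12 > Lab Q 5.
Lab H: +80 to 110 (cap) — 400 left.
Give Lab X 160 more to hit its cap of 170 — 240 left.
Give Lab V 80 more to hit its cap of 100 — 160 left.
Only 160 left; Lab N takes them to reach 160.

160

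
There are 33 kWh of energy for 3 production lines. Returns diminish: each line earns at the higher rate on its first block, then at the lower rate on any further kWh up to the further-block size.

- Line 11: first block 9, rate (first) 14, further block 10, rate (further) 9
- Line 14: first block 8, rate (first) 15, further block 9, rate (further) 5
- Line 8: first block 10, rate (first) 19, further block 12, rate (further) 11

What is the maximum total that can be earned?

502

Rank every tier by rate: Line 8/first 19 > Line 14/first 15 > Line 11/first 14 > Line 8/second 11 > Line 11/second 9 > Line 14/second 5.
Line 8 first at 19: fill all 10 ; 23 left.
Line 14/first (15): +8 ; 15 left.
Fill Line 11 first block (9 at 14) ; 6 left.
6 remain; put them into Line 8 second at 11.
Total = 19×10 + 15×8 + 14×9 + 11×6 = 502.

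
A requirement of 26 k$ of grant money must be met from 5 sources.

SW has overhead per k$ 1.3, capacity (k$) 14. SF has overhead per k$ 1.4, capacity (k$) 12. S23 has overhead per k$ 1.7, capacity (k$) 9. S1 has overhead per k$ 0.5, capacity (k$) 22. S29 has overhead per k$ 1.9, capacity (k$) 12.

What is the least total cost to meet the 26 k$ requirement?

Cheapest first:
Take 22 from S1 at 0.5 → need 4 more.
SW (1.3): take the remaining 4 → done.
SF, S23, S29: unused.
Cost = 22×0.5 + 4×1.3 = 16.2.

16.2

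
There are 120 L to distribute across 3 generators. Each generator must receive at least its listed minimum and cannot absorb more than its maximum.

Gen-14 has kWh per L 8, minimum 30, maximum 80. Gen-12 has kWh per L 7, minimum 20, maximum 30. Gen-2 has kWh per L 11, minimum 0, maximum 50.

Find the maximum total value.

Meeting every minimum uses 30+20+0 = 50 L, leaving 70.
Order the generators by kWh per L: Gen-2 11 > Gen-14 8 > Gen-12 7.
Gen-2: +50 to 50 (cap) ; 20 left.
Only 20 left; Gen-14 takes them to reach 50.
Total = 8×50 + 7×20 + 11×50 = 1090.

1090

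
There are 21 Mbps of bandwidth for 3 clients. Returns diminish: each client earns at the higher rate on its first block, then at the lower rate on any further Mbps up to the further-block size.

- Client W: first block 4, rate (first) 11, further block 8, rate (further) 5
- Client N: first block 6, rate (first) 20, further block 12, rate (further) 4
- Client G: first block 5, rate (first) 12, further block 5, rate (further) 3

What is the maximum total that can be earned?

Rank every tier by rate: Client N/first 20 > Client G/first 12 > Client W/first 11 > Client W/second 5 > Client N/second 4 > Client G/second 3.
Fill Client N first block (6 at 20) — 15 left.
Fill Client G first block (5 at 12) — 10 left.
Client W first at 11: fill all 4 — 6 left.
Client W/second: +6 of 8 at 5; pool empty.
Total = 20×6 + 12×5 + 11×4 + 5×6 = 254.

254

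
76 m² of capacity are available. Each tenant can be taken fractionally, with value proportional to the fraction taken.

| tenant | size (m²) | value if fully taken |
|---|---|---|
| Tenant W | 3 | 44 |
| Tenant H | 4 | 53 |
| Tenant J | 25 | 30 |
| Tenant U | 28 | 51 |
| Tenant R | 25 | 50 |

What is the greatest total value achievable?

217.2

Rank by value-to-size ratio: Tenant W 44/3≈14.7, Tenant H 53/4≈13.2, Tenant R 50/25≈2, Tenant U 51/28≈1.82, Tenant J 30/25≈1.2.
All 3 m² of Tenant W fit (value 44) ; 73 remain.
All 4 m² of Tenant H fit (value 53) ; 69 remain.
Tenant R: take in full, 25 m² for value 50 ; 44 left.
Tenant U: take in full, 28 m² for value 51 ; 16 left.
Fill the last 16 m² with part of Tenant J: 16/25 of it earns 19.2.
Total value = 217.2.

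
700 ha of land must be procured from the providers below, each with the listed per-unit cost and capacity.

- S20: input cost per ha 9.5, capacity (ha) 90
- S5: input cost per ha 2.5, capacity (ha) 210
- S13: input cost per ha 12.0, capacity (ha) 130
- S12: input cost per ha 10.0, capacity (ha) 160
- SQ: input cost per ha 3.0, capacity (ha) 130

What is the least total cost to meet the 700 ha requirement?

4690

Use providers in increasing cost order.
S5 at 2.5: take all 210 ha → 490 still needed.
SQ (3.0): use full 130 → 360 ha to go.
Take 90 from S20 at 9.5 → need 270 more.
S12 at 10.0: take all 160 ha → 110 still needed.
S13 (12.0): take the remaining 110 → done.
Cost = 210×2.5 + 130×3.0 + 90×9.5 + 160×10.0 + 110×12.0 = 4690.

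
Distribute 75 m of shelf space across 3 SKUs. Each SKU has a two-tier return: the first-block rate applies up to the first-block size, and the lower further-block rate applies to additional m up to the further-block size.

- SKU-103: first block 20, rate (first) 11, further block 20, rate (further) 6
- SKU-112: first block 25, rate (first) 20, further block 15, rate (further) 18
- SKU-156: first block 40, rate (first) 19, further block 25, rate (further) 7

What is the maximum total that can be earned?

1440

Rank every tier by rate: SKU-112/first 20 > SKU-156/first 19 > SKU-112/second 18 > SKU-103/first 11 > SKU-156/second 7 > SKU-103/second 6.
SKU-112/first (20): +25 ; 50 left.
Fill SKU-156 first block (40 at 19) ; 10 left.
10 remain; put them into SKU-112 second at 18.
Total = 20×25 + 19×40 + 18×10 = 1440.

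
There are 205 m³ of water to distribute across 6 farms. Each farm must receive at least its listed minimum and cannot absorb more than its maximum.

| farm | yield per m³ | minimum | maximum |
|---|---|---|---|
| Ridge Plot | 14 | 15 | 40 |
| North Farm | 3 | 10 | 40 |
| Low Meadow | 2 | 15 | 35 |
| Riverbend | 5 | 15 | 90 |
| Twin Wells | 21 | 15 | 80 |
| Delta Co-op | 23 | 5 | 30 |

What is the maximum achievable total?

Meeting every minimum uses 15+10+15+15+15+5 = 75 m³, leaving 130.
Order the farms by yield per m³: Delta Co-op 23 > Twin Wells 21 > Ridge Plot 14 > Riverbend 5 > North Farm 3 > Low Meadow 2.
Give Delta Co-op 25 more to hit its cap of 30 → 105 left.
Twin Wells: +65 to 80 (cap) → 40 left.
Ridge Plot: +25 to 40 (cap) → 15 left.
Riverbend: +15 (room for 75) → 30. Pool exhausted.
Total = 14×40 + 3×10 + 2×15 + 5×30 + 21×80 + 23×30 = 3140.

3140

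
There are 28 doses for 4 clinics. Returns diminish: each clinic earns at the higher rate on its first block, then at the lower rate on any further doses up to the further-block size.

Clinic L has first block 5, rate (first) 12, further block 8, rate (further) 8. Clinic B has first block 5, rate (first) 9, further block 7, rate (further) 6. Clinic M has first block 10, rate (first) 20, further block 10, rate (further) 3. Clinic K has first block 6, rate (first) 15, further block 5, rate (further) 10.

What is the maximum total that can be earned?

Treat each block as its own option and order by rate: Clinic M/first 20 > Clinic K/first 15 > Clinic L/first 12 > Clinic K/second 10 > Clinic B/first 9 > Clinic L/second 8 > Clinic B/second 6 > Clinic M/second 3.
Clinic M first at 20: fill all 10 — 18 left.
Fill Clinic K first block (6 at 15) — 12 left.
Fill Clinic L first block (5 at 12) — 7 left.
Clinic K second at 10: fill all 5 — 2 left.
Clinic B first at 9: only 2 left, fill 2.
Total = 20×10 + 15×6 + 12×5 + 10×5 + 9×2 = 418.

418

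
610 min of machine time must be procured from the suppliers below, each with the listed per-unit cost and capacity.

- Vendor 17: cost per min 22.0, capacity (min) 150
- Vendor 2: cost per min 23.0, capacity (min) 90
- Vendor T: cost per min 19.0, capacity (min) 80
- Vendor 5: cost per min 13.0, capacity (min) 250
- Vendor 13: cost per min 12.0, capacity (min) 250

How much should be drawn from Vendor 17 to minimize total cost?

30

Use suppliers in increasing cost order.
Vendor 13 at 12.0: take all 250 min ; 360 still needed.
Vendor 5 (13.0): use full 250 ; 110 min to go.
Vendor T (19.0): use full 80 ; 30 min to go.
Vendor 17 at 22.0: take 30 of its 150 ; requirement met.
Vendor 2: unused.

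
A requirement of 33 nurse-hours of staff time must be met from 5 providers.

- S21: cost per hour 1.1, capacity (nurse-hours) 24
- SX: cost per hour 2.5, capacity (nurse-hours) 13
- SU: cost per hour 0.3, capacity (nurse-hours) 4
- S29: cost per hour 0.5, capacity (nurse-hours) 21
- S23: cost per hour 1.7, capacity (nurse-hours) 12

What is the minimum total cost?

20.5

Use providers in increasing cost order.
SU (0.3): use full 4 ; 29 nurse-hours to go.
S29 (0.5): use full 21 ; 8 nurse-hours to go.
Take 8 from S21 at 1.1 to finish.
S23, SX: unused.
Cost = 4×0.3 + 21×0.5 + 8×1.1 = 20.5.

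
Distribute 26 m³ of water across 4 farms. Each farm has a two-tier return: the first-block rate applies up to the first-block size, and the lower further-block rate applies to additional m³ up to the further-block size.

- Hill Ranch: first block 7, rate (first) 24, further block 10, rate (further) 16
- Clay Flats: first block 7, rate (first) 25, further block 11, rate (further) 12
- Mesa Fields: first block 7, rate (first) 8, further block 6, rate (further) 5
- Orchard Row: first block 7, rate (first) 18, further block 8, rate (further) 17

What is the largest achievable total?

Order all 8 blocks by rate: Clay Flats/tier1 25 > Hill Ranch/tier1 24 > Orchard Row/tier1 18 > Orchard Row/tier2 17 > Hill Ranch/tier2 16 > Clay Flats/tier2 12 > Mesa Fields/tier1 8 > Mesa Fields/tier2 5.
Clay Flats tier1 at 25: fill all 7 — 19 left.
Hill Ranch tier1 at 24: fill all 7 — 12 left.
Fill Orchard Row tier1 block (7 at 18) — 5 left.
Orchard Row tier2 at 17: only 5 left, fill 5.
Total = 25×7 + 24×7 + 18×7 + 17×5 = 554.

554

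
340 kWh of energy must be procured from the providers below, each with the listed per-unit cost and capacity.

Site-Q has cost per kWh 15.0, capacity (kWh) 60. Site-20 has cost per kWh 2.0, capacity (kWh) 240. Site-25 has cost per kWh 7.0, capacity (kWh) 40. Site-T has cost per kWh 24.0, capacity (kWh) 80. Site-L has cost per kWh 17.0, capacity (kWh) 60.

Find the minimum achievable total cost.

Cheapest first:
Take 240 from Site-20 at 2.0 → need 100 more.
Take 40 from Site-25 at 7.0 → need 60 more.
Site-Q at 15.0: take all 60 kWh → 0 still needed.
Site-L, Site-T: unused.
Cost = 240×2.0 + 40×7.0 + 60×15.0 = 1660.

1660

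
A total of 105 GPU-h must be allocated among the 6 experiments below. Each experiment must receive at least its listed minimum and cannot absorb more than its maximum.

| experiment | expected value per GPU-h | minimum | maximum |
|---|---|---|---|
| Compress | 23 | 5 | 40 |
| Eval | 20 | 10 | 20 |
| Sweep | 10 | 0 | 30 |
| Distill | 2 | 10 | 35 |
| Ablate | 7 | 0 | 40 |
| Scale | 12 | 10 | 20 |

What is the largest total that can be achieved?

1730

Meeting every minimum uses 5+10+0+10+0+10 = 35 GPU-h, leaving 70.
Highest expected value per GPU-h first: Compress 23 > Eval 20 > Scale 12 > Sweep 10 > Ablate 7 > Distill 2.
Compress takes 35 more to reach its cap of 40 → 35 left.
Eval: +10 to 20 (cap) → 25 left.
Give Scale 10 more to hit its cap of 20 → 15 left.
Sweep: +15 (room for 30) → 15. Pool exhausted.
Total = 23×40 + 20×20 + 10×15 + 2×10 + 12×20 = 1730.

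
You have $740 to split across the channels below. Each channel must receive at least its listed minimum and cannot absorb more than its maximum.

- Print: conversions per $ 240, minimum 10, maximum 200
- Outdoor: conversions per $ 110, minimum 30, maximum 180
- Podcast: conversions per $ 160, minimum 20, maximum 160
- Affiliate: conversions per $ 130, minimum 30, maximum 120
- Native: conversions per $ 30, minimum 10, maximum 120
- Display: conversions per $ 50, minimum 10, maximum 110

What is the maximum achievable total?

Meeting every minimum uses 10+30+20+30+10+10 = 110 $, leaving 630.
Highest conversions per $ first: Print 240 > Podcast 160 > Affiliate 130 > Outdoor 110 > Display 50 > Native 30.
Print takes 190 more to reach its cap of 200 → 440 left.
Podcast takes 140 more to reach its cap of 160 → 300 left.
Affiliate takes 90 more to reach its cap of 120 → 210 left.
Give Outdoor 150 more to hit its cap of 180 → 60 left.
Display: +60 (room for 100) → 70. Pool exhausted.
Total = 240×200 + 110×180 + 160×160 + 130×120 + 30×10 + 50×70 = 112800.

112800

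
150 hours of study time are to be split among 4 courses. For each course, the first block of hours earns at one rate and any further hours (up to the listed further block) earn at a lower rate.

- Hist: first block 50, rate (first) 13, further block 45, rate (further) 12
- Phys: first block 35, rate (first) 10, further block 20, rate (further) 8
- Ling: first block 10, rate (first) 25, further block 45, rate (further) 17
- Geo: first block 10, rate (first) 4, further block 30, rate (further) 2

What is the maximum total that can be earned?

2205

Rank every tier by rate: Ling/T1 25 > Ling/T2 17 > Hist/T1 13 > Hist/T2 12 > Phys/T1 10 > Phys/T2 8 > Geo/T1 4 > Geo/T2 2.
Fill Ling T1 block (10 at 25) ; 140 left.
Ling/T2 (17): +45 ; 95 left.
Hist T1 at 13: fill all 50 ; 45 left.
Hist T2 at 12: fill all 45 ; 0 left.
Total = 25×10 + 17×45 + 13×50 + 12×45 = 2205.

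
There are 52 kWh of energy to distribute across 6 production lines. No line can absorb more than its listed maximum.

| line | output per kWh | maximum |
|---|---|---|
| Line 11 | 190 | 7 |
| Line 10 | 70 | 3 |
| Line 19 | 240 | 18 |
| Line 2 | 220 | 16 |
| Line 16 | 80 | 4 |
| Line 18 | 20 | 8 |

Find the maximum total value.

Order the production lines by output per kWh: Line 19 240 > Line 2 220 > Line 11 190 > Line 16 80 > Line 10 70 > Line 18 20.
Give Line 19 18 to hit its cap of 18 → 34 left.
Line 2: +16 to 16 (cap) → 18 left.
Give Line 11 7 to hit its cap of 7 → 11 left.
Line 16 takes 4 to reach its cap of 4 → 7 left.
Line 10 takes 3 to reach its cap of 3 → 4 left.
Line 18: +4 (room for 8) → 4. Pool exhausted.
Total = 190×7 + 70×3 + 240×18 + 220×16 + 80×4 + 20×4 = 9780.

9780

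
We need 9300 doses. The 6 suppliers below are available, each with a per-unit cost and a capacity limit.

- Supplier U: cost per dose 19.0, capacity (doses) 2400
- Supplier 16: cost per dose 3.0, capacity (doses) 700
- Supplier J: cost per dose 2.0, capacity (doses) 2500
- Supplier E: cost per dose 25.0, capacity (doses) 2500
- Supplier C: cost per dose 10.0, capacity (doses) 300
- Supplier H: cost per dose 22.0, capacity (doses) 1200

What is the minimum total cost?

137100

Fill from the cheapest supplier first.
Supplier J at 2.0: take all 2500 doses ; 6800 still needed.
Supplier 16 (3.0): use full 700 ; 6100 doses to go.
Supplier C at 10.0: take all 300 doses ; 5800 still needed.
Take 2400 from Supplier U at 19.0 ; need 3400 more.
Take 1200 from Supplier H at 22.0 ; need 2200 more.
Take 2200 from Supplier E at 25.0 to finish.
Cost = 2500×2.0 + 700×3.0 + 300×10.0 + 2400×19.0 + 1200×22.0 + 2200×25.0 = 137100.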